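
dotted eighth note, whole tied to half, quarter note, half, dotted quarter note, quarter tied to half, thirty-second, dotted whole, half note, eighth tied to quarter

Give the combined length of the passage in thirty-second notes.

191

Convert each value to thirty-second notes: dotted eighth note = 6; whole tied to half (whole + half) = 48; quarter note = 8; half = 16; dotted quarter note = 12; quarter tied to half (quarter + half) = 24; thirty-second = 1; dotted whole = 48; half note = 16; eighth tied to quarter (eighth + quarter) = 12.
Adding: 6 + 48 + 8 + 16 + 12 + 24 + 1 + 48 + 16 + 12 = 191 thirty-second notes.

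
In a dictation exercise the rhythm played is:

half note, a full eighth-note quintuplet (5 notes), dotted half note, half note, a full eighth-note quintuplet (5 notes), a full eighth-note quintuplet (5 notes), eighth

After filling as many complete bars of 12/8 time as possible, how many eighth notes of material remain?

3

One bar of 12/8 = 12 eighth notes.
Working in eighth notes: half note = 4; a full eighth-note quintuplet (5 notes) (five quintuplet eighths span one half) = 4; dotted half note = 6; half note = 4; a full eighth-note quintuplet (5 notes) (five quintuplet eighths span one half) = 4; a full eighth-note quintuplet (5 notes) (five quintuplet eighths span one half) = 4; eighth = 1.
Total: 4 + 4 + 6 + 4 + 4 + 4 + 1 = 27.
27 ÷ 12 = 2 complete bars with 3 eighth notes remaining.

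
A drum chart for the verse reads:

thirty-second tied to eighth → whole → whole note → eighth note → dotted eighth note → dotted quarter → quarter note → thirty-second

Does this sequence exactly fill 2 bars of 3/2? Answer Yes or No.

No

One bar of 3/2 = 48 thirty-second notes, so 2 bars = 96.
Convert each value to thirty-second notes: thirty-second tied to eighth (thirty-second + eighth) = 5; whole = 32; whole note = 32; eighth note = 4; dotted eighth note = 6; dotted quarter = 12; quarter note = 8; thirty-second = 1.
Altogether 5 + 32 + 32 + 4 + 6 + 12 + 8 + 1 = 100.
100 exceeds 96, so the answer is No.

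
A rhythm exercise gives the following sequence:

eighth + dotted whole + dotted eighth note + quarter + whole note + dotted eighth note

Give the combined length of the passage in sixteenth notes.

52

Convert each value to sixteenth notes: eighth = 2; dotted whole = 24; dotted eighth note = 3; quarter = 4; whole note = 16; dotted eighth note = 3.
Sum: 2 + 24 + 3 + 4 + 16 + 3 = 52 sixteenth notes.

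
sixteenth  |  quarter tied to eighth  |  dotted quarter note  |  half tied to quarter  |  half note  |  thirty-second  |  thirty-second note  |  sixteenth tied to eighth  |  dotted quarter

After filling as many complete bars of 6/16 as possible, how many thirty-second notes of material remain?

2

One bar of 6/16 = 12 thirty-second notes.
Express everything in thirty-second notes: sixteenth = 2; quarter tied to eighth (quarter + eighth) = 12; dotted quarter note = 12; half tied to quarter (half + quarter) = 24; half note = 16; thirty-second = 1; thirty-second note = 1; sixteenth tied to eighth (sixteenth + eighth) = 6; dotted quarter = 12.
Altogether 2 + 12 + 12 + 24 + 16 + 1 + 1 + 6 + 12 = 86.
86 ÷ 12 = 7 complete bars with 2 thirty-second notes remaining.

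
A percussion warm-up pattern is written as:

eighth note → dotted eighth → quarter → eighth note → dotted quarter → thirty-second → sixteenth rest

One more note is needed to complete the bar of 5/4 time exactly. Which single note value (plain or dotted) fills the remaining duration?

The bar of 5/4 = 40 thirty-second notes.
Working in thirty-second notes: eighth note = 4; dotted eighth = 6; quarter = 8; eighth note = 4; dotted quarter = 12; thirty-second = 1; sixteenth rest = 2.
Total: 4 + 6 + 8 + 4 + 12 + 1 + 2 = 37.
Remaining: 40 − 37 = 3 thirty-second notes, which is a dotted sixteenth note.

dotted sixteenth note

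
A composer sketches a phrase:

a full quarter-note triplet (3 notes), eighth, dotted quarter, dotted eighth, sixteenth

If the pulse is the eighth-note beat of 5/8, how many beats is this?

One eighth-note beat = 2 sixteenth notes.
Each duration in sixteenth notes: a full quarter-note triplet (3 notes) (three triplet quarters span one half) = 8; eighth = 2; dotted quarter = 6; dotted eighth = 3; sixteenth = 1.
Sum: 8 + 2 + 6 + 3 + 1 = 20.
20 ÷ 2 = 10 beats.

10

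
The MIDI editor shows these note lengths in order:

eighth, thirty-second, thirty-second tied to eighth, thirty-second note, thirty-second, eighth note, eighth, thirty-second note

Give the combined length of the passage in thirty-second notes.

21

Each duration in thirty-second notes: eighth = 4; thirty-second = 1; thirty-second tied to eighth (thirty-second + eighth) = 5; thirty-second note = 1; thirty-second = 1; eighth note = 4; eighth = 4; thirty-second note = 1.
Altogether 4 + 1 + 5 + 1 + 1 + 4 + 4 + 1 = 21 thirty-second notes.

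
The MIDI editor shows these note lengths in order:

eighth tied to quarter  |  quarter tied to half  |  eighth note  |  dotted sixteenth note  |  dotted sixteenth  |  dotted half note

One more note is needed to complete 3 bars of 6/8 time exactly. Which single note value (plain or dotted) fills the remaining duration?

3 bars of 6/8 = 72 thirty-second notes.
In thirty-second notes: eighth tied to quarter (eighth + quarter) = 12; quarter tied to half (quarter + half) = 24; eighth note = 4; dotted sixteenth note = 3; dotted sixteenth = 3; dotted half note = 24.
Adding: 12 + 24 + 4 + 3 + 3 + 24 = 70.
Remaining: 72 − 70 = 2 thirty-second notes, which is a sixteenth note.

sixteenth note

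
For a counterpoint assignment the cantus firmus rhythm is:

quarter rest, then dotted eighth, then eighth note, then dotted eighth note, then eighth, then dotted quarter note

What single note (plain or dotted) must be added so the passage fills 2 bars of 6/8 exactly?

quarter note

2 bars of 6/8 = 24 sixteenth notes.
Working in sixteenth notes: quarter rest = 4; dotted eighth = 3; eighth note = 2; dotted eighth note = 3; eighth = 2; dotted quarter note = 6.
Adding: 4 + 3 + 2 + 3 + 2 + 6 = 20.
Remaining: 24 − 20 = 4 sixteenth notes, which is a quarter note.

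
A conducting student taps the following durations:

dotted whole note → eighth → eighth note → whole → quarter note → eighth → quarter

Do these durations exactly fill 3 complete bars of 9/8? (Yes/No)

One bar of 9/8 = 9 eighth notes, so 3 bars = 27.
Convert each value to eighth notes: dotted whole note = 12; eighth = 1; eighth note = 1; whole = 8; quarter note = 2; eighth = 1; quarter = 2.
Sum: 12 + 1 + 1 + 8 + 2 + 1 + 2 = 27.
27 equals 27, so the answer is Yes.

Yes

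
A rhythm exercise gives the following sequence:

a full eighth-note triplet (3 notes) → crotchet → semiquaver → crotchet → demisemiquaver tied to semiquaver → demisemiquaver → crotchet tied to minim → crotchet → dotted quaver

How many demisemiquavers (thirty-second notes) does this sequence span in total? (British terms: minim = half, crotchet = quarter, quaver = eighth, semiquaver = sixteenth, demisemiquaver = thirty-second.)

Each duration in thirty-second notes: a full eighth-note triplet (3 notes) (three triplet eighths span one quarter) = 8; crotchet = 8; semiquaver = 2; crotchet = 8; demisemiquaver tied to semiquaver (demisemiquaver + semiquaver) = 3; demisemiquaver = 1; crotchet tied to minim (crotchet + minim) = 24; crotchet = 8; dotted quaver = 6.
Sum: 8 + 8 + 2 + 8 + 3 + 1 + 24 + 8 + 6 = 68 thirty-second notes.

68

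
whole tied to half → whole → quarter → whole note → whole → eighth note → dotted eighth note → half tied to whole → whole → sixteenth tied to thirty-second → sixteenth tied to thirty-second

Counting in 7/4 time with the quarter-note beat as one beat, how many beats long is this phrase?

31

One quarter-note beat = 8 thirty-second notes.
Working in thirty-second notes: whole tied to half (whole + half) = 48; whole = 32; quarter = 8; whole note = 32; whole = 32; eighth note = 4; dotted eighth note = 6; half tied to whole (half + whole) = 48; whole = 32; sixteenth tied to thirty-second (sixteenth + thirty-second) = 3; sixteenth tied to thirty-second (sixteenth + thirty-second) = 3.
Sum: 48 + 32 + 8 + 32 + 32 + 4 + 6 + 48 + 32 + 3 + 3 = 248.
248 ÷ 8 = 31 beats.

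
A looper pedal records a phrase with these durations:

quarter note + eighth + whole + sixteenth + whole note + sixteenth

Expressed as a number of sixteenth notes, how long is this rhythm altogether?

Convert each value to sixteenth notes: quarter note = 4; eighth = 2; whole = 16; sixteenth = 1; whole note = 16; sixteenth = 1.
Sum: 4 + 2 + 16 + 1 + 16 + 1 = 40 sixteenth notes.

40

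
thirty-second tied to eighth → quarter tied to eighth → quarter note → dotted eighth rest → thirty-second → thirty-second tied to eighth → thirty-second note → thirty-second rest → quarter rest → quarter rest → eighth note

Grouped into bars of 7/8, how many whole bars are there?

2

One bar of 7/8 = 28 thirty-second notes.
In thirty-second notes: thirty-second tied to eighth (thirty-second + eighth) = 5; quarter tied to eighth (quarter + eighth) = 12; quarter note = 8; dotted eighth rest = 6; thirty-second = 1; thirty-second tied to eighth (thirty-second + eighth) = 5; thirty-second note = 1; thirty-second rest = 1; quarter rest = 8; quarter rest = 8; eighth note = 4.
Altogether 5 + 12 + 8 + 6 + 1 + 5 + 1 + 1 + 8 + 8 + 4 = 59.
59 ÷ 28 = 2 complete bars with 3 left over.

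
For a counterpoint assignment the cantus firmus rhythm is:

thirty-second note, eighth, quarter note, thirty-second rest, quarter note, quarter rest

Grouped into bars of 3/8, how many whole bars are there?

One bar of 3/8 = 12 thirty-second notes.
Working in thirty-second notes: thirty-second note = 1; eighth = 4; quarter note = 8; thirty-second rest = 1; quarter note = 8; quarter rest = 8.
Adding: 1 + 4 + 8 + 1 + 8 + 8 = 30.
30 ÷ 12 = 2 complete bars with 6 left over.

2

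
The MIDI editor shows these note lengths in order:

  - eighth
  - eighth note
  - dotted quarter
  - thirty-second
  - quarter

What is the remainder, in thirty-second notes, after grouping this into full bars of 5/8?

9

One bar of 5/8 = 20 thirty-second notes.
Each duration in thirty-second notes: eighth = 4; eighth note = 4; dotted quarter = 12; thirty-second = 1; quarter = 8.
Total: 4 + 4 + 12 + 1 + 8 = 29.
29 ÷ 20 = 1 complete bar with 9 thirty-second notes remaining.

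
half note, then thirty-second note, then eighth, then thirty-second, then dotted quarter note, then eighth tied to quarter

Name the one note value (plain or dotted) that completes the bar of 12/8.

sixteenth note

The bar of 12/8 = 48 thirty-second notes.
Convert each value to thirty-second notes: half note = 16; thirty-second note = 1; eighth = 4; thirty-second = 1; dotted quarter note = 12; eighth tied to quarter (eighth + quarter) = 12.
Sum: 16 + 1 + 4 + 1 + 12 + 12 = 46.
Remaining: 48 − 46 = 2 thirty-second notes, which is a sixteenth note.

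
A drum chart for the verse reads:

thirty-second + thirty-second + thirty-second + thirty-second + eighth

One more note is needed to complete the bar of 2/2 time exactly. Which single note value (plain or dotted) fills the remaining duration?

dotted half note

The bar of 2/2 = 32 thirty-second notes.
Each duration in thirty-second notes: thirty-second = 1; thirty-second = 1; thirty-second = 1; thirty-second = 1; eighth = 4.
Total: 1 + 1 + 1 + 1 + 4 = 8.
Remaining: 32 − 8 = 24 thirty-second notes, which is a dotted half note.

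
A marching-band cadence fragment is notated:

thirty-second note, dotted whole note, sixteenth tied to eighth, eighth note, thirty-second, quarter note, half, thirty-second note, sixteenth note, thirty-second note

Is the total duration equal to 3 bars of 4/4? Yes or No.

One bar of 4/4 = 32 thirty-second notes, so 3 bars = 96.
Each duration in thirty-second notes: thirty-second note = 1; dotted whole note = 48; sixteenth tied to eighth (sixteenth + eighth) = 6; eighth note = 4; thirty-second = 1; quarter note = 8; half = 16; thirty-second note = 1; sixteenth note = 2; thirty-second note = 1.
Adding: 1 + 48 + 6 + 4 + 1 + 8 + 16 + 1 + 2 + 1 = 88.
88 falls short of 96, so the answer is No.

No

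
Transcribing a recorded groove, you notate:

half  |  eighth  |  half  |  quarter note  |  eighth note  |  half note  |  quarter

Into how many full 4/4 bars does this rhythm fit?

One bar of 4/4 = 8 eighth notes.
Express everything in eighth notes: half = 4; eighth = 1; half = 4; quarter note = 2; eighth note = 1; half note = 4; quarter = 2.
Total: 4 + 1 + 4 + 2 + 1 + 4 + 2 = 18.
18 ÷ 8 = 2 complete bars with 2 left over.

2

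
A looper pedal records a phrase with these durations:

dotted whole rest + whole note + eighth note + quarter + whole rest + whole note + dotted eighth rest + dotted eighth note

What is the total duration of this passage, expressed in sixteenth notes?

Convert each value to sixteenth notes: dotted whole rest = 24; whole note = 16; eighth note = 2; quarter = 4; whole rest = 16; whole note = 16; dotted eighth rest = 3; dotted eighth note = 3.
Adding: 24 + 16 + 2 + 4 + 16 + 16 + 3 + 3 = 84 sixteenth notes.

84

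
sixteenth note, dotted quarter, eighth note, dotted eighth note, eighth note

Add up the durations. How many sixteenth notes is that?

In sixteenth notes: sixteenth note = 1; dotted quarter = 6; eighth note = 2; dotted eighth note = 3; eighth note = 2.
Altogether 1 + 6 + 2 + 3 + 2 = 14 sixteenth notes.

14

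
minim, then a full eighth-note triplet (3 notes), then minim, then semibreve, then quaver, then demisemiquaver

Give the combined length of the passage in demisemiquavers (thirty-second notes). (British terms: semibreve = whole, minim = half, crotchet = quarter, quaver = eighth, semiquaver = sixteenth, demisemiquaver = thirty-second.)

Convert each value to thirty-second notes: minim = 16; a full eighth-note triplet (3 notes) (three triplet eighths span one quarter) = 8; minim = 16; semibreve = 32; quaver = 4; demisemiquaver = 1.
Adding: 16 + 8 + 16 + 32 + 4 + 1 = 77 thirty-second notes.

77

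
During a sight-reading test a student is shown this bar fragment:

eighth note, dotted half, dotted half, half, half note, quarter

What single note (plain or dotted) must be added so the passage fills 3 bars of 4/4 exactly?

eighth note

3 bars of 4/4 = 24 eighth notes.
Working in eighth notes: eighth note = 1; dotted half = 6; dotted half = 6; half = 4; half note = 4; quarter = 2.
Altogether 1 + 6 + 6 + 4 + 4 + 2 = 23.
Remaining: 24 − 23 = 1 eighth note, which is a eighth note.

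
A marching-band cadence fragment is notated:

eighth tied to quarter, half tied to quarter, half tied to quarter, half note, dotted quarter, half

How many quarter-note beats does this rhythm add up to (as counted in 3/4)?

One quarter-note beat = 2 eighth notes.
In eighth notes: eighth tied to quarter (eighth + quarter) = 3; half tied to quarter (half + quarter) = 6; half tied to quarter (half + quarter) = 6; half note = 4; dotted quarter = 3; half = 4.
Sum: 3 + 6 + 6 + 4 + 3 + 4 = 26.
26 ÷ 2 = 13 beats.

13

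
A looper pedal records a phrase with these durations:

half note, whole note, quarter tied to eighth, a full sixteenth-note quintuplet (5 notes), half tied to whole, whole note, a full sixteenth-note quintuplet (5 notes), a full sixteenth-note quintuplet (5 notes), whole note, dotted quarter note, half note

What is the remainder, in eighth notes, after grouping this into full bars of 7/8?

One bar of 7/8 = 7 eighth notes.
Convert each value to eighth notes: half note = 4; whole note = 8; quarter tied to eighth (quarter + eighth) = 3; a full sixteenth-note quintuplet (5 notes) (five quintuplet sixteenths span one quarter) = 2; half tied to whole (half + whole) = 12; whole note = 8; a full sixteenth-note quintuplet (5 notes) (five quintuplet sixteenths span one quarter) = 2; a full sixteenth-note quintuplet (5 notes) (five quintuplet sixteenths span one quarter) = 2; whole note = 8; dotted quarter note = 3; half note = 4.
Total: 4 + 8 + 3 + 2 + 12 + 8 + 2 + 2 + 8 + 3 + 4 = 56.
56 ÷ 7 = 8 complete bars with 0 eighth notes remaining.

0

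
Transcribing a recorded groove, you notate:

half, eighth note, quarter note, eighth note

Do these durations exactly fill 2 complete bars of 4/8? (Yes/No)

Yes

One bar of 4/8 = 4 eighth notes, so 2 bars = 8.
Express everything in eighth notes: half = 4; eighth note = 1; quarter note = 2; eighth note = 1.
Total: 4 + 1 + 2 + 1 = 8.
8 equals 8, so the answer is Yes.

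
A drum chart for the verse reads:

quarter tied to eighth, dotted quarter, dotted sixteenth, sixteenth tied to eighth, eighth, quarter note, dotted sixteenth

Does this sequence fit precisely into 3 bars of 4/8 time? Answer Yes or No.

One bar of 4/8 = 16 thirty-second notes, so 3 bars = 48.
Convert each value to thirty-second notes: quarter tied to eighth (quarter + eighth) = 12; dotted quarter = 12; dotted sixteenth = 3; sixteenth tied to eighth (sixteenth + eighth) = 6; eighth = 4; quarter note = 8; dotted sixteenth = 3.
Sum: 12 + 12 + 3 + 6 + 4 + 8 + 3 = 48.
48 equals 48, so the answer is Yes.

Yes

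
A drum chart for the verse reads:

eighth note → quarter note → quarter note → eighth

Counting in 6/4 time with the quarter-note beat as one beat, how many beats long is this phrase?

3

One quarter-note beat = 2 eighth notes.
Working in eighth notes: eighth note = 1; quarter note = 2; quarter note = 2; eighth = 1.
Altogether 1 + 2 + 2 + 1 = 6.
6 ÷ 2 = 3 beats.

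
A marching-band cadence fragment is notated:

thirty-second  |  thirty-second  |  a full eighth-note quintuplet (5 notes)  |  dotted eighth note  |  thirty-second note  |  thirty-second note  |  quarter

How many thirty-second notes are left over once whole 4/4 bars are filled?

2

One bar of 4/4 = 32 thirty-second notes.
Convert each value to thirty-second notes: thirty-second = 1; thirty-second = 1; a full eighth-note quintuplet (5 notes) (five quintuplet eighths span one half) = 16; dotted eighth note = 6; thirty-second note = 1; thirty-second note = 1; quarter = 8.
Adding: 1 + 1 + 16 + 6 + 1 + 1 + 8 = 34.
34 ÷ 32 = 1 complete bar with 2 thirty-second notes remaining.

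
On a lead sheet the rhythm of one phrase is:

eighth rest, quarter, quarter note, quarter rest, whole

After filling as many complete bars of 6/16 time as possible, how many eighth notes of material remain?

One bar of 6/16 = 3 eighth notes.
Working in eighth notes: eighth rest = 1; quarter = 2; quarter note = 2; quarter rest = 2; whole = 8.
Altogether 1 + 2 + 2 + 2 + 8 = 15.
15 ÷ 3 = 5 complete bars with 0 eighth notes remaining.

0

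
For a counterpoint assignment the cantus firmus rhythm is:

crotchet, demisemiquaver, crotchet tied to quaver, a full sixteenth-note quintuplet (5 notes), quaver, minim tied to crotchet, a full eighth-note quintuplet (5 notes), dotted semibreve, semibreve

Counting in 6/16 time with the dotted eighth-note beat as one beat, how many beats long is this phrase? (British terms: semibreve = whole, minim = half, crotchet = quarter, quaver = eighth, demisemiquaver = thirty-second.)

One dotted eighth-note beat = 6 thirty-second notes.
Working in thirty-second notes: crotchet = 8; demisemiquaver = 1; crotchet tied to quaver (crotchet + quaver) = 12; a full sixteenth-note quintuplet (5 notes) (five quintuplet sixteenths span one quarter) = 8; quaver = 4; minim tied to crotchet (minim + crotchet) = 24; a full eighth-note quintuplet (5 notes) (five quintuplet eighths span one half) = 16; dotted semibreve = 48; semibreve = 32.
Total: 8 + 1 + 12 + 8 + 4 + 24 + 16 + 48 + 32 = 153.
153 ÷ 6 = 25.5 beats.

25.5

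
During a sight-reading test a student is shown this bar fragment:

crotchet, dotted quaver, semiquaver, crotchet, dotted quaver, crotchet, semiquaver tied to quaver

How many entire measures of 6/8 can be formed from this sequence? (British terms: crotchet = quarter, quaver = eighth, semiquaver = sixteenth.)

1

One bar of 6/8 = 12 sixteenth notes.
Express everything in sixteenth notes: crotchet = 4; dotted quaver = 3; semiquaver = 1; crotchet = 4; dotted quaver = 3; crotchet = 4; semiquaver tied to quaver (semiquaver + quaver) = 3.
Total: 4 + 3 + 1 + 4 + 3 + 4 + 3 = 22.
22 ÷ 12 = 1 complete bar with 10 left over.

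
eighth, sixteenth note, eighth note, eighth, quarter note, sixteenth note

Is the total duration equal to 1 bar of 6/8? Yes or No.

One bar of 6/8 = 12 sixteenth notes.
Express everything in sixteenth notes: eighth = 2; sixteenth note = 1; eighth note = 2; eighth = 2; quarter note = 4; sixteenth note = 1.
Total: 2 + 1 + 2 + 2 + 4 + 1 = 12.
12 equals 12, so the answer is Yes.

Yes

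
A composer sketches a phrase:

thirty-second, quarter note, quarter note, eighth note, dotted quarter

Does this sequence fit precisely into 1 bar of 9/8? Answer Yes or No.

One bar of 9/8 = 36 thirty-second notes.
Convert each value to thirty-second notes: thirty-second = 1; quarter note = 8; quarter note = 8; eighth note = 4; dotted quarter = 12.
Adding: 1 + 8 + 8 + 4 + 12 = 33.
33 falls short of 36, so the answer is No.

No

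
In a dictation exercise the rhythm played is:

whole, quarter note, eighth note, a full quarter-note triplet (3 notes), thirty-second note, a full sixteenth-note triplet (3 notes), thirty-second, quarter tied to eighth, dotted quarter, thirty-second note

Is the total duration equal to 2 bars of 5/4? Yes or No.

No

One bar of 5/4 = 40 thirty-second notes, so 2 bars = 80.
In thirty-second notes: whole = 32; quarter note = 8; eighth note = 4; a full quarter-note triplet (3 notes) (three triplet quarters span one half) = 16; thirty-second note = 1; a full sixteenth-note triplet (3 notes) (three triplet sixteenths span one eighth) = 4; thirty-second = 1; quarter tied to eighth (quarter + eighth) = 12; dotted quarter = 12; thirty-second note = 1.
Total: 32 + 8 + 4 + 16 + 1 + 4 + 1 + 12 + 12 + 1 = 91.
91 exceeds 80, so the answer is No.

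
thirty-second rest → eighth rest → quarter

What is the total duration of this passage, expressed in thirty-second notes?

Each duration in thirty-second notes: thirty-second rest = 1; eighth rest = 4; quarter = 8.
Altogether 1 + 4 + 8 = 13 thirty-second notes.

13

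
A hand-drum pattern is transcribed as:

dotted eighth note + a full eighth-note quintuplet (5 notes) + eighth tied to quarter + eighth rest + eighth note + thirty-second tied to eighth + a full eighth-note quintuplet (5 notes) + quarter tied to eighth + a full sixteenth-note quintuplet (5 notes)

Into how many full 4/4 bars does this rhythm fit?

One bar of 4/4 = 32 thirty-second notes.
Each duration in thirty-second notes: dotted eighth note = 6; a full eighth-note quintuplet (5 notes) (five quintuplet eighths span one half) = 16; eighth tied to quarter (eighth + quarter) = 12; eighth rest = 4; eighth note = 4; thirty-second tied to eighth (thirty-second + eighth) = 5; a full eighth-note quintuplet (5 notes) (five quintuplet eighths span one half) = 16; quarter tied to eighth (quarter + eighth) = 12; a full sixteenth-note quintuplet (5 notes) (five quintuplet sixteenths span one quarter) = 8.
Sum: 6 + 16 + 12 + 4 + 4 + 5 + 16 + 12 + 8 = 83.
83 ÷ 32 = 2 complete bars with 19 left over.

2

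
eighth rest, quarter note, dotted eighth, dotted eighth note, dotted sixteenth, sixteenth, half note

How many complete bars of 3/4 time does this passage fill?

1

One bar of 3/4 = 24 thirty-second notes.
Working in thirty-second notes: eighth rest = 4; quarter note = 8; dotted eighth = 6; dotted eighth note = 6; dotted sixteenth = 3; sixteenth = 2; half note = 16.
Sum: 4 + 8 + 6 + 6 + 3 + 2 + 16 = 45.
45 ÷ 24 = 1 complete bar with 21 left over.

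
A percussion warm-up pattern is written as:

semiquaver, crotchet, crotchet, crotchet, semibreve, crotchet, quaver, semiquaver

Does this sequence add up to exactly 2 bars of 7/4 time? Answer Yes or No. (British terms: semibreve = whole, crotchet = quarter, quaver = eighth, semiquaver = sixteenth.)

No

One bar of 7/4 = 28 sixteenth notes, so 2 bars = 56.
Express everything in sixteenth notes: semiquaver = 1; crotchet = 4; crotchet = 4; crotchet = 4; semibreve = 16; crotchet = 4; quaver = 2; semiquaver = 1.
Adding: 1 + 4 + 4 + 4 + 16 + 4 + 2 + 1 = 36.
36 falls short of 56, so the answer is No.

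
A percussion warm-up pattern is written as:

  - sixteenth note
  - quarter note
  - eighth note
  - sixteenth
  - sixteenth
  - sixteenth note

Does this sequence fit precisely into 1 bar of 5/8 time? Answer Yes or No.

Yes

One bar of 5/8 = 10 sixteenth notes.
In sixteenth notes: sixteenth note = 1; quarter note = 4; eighth note = 2; sixteenth = 1; sixteenth = 1; sixteenth note = 1.
Sum: 1 + 4 + 2 + 1 + 1 + 1 = 10.
10 equals 10, so the answer is Yes.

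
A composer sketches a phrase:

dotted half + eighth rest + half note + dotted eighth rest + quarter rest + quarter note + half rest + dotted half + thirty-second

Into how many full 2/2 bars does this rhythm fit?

3

One bar of 2/2 = 32 thirty-second notes.
Express everything in thirty-second notes: dotted half = 24; eighth rest = 4; half note = 16; dotted eighth rest = 6; quarter rest = 8; quarter note = 8; half rest = 16; dotted half = 24; thirty-second = 1.
Altogether 24 + 4 + 16 + 6 + 8 + 8 + 16 + 24 + 1 = 107.
107 ÷ 32 = 3 complete bars with 11 left over.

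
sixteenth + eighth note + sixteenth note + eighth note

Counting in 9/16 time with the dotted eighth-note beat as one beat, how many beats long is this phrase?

One dotted eighth-note beat = 3 sixteenth notes.
Convert each value to sixteenth notes: sixteenth = 1; eighth note = 2; sixteenth note = 1; eighth note = 2.
Sum: 1 + 2 + 1 + 2 = 6.
6 ÷ 3 = 2 beats.

2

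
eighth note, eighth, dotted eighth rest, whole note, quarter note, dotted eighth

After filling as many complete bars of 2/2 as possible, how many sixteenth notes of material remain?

One bar of 2/2 = 16 sixteenth notes.
In sixteenth notes: eighth note = 2; eighth = 2; dotted eighth rest = 3; whole note = 16; quarter note = 4; dotted eighth = 3.
Altogether 2 + 2 + 3 + 16 + 4 + 3 = 30.
30 ÷ 16 = 1 complete bar with 14 sixteenth notes remaining.

14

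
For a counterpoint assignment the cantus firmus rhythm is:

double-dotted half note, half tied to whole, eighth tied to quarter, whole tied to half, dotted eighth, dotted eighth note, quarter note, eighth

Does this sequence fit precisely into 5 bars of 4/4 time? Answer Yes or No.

Yes

One bar of 4/4 = 16 sixteenth notes, so 5 bars = 80.
Convert each value to sixteenth notes: double-dotted half note = 14; half tied to whole (half + whole) = 24; eighth tied to quarter (eighth + quarter) = 6; whole tied to half (whole + half) = 24; dotted eighth = 3; dotted eighth note = 3; quarter note = 4; eighth = 2.
Adding: 14 + 24 + 6 + 24 + 3 + 3 + 4 + 2 = 80.
80 equals 80, so the answer is Yes.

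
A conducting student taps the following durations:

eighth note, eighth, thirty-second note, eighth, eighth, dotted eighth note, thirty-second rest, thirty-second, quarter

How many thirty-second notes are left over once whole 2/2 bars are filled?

One bar of 2/2 = 32 thirty-second notes.
Express everything in thirty-second notes: eighth note = 4; eighth = 4; thirty-second note = 1; eighth = 4; eighth = 4; dotted eighth note = 6; thirty-second rest = 1; thirty-second = 1; quarter = 8.
Altogether 4 + 4 + 1 + 4 + 4 + 6 + 1 + 1 + 8 = 33.
33 ÷ 32 = 1 complete bar with 1 thirty-second note remaining.

1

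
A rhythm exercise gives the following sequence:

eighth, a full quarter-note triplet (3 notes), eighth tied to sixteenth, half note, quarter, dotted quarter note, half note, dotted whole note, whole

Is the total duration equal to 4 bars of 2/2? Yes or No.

No

One bar of 2/2 = 16 sixteenth notes, so 4 bars = 64.
Each duration in sixteenth notes: eighth = 2; a full quarter-note triplet (3 notes) (three triplet quarters span one half) = 8; eighth tied to sixteenth (eighth + sixteenth) = 3; half note = 8; quarter = 4; dotted quarter note = 6; half note = 8; dotted whole note = 24; whole = 16.
Altogether 2 + 8 + 3 + 8 + 4 + 6 + 8 + 24 + 16 = 79.
79 exceeds 64, so the answer is No.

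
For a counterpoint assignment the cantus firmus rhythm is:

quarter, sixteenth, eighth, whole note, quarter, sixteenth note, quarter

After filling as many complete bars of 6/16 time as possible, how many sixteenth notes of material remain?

One bar of 6/16 = 6 sixteenth notes.
Convert each value to sixteenth notes: quarter = 4; sixteenth = 1; eighth = 2; whole note = 16; quarter = 4; sixteenth note = 1; quarter = 4.
Sum: 4 + 1 + 2 + 16 + 4 + 1 + 4 = 32.
32 ÷ 6 = 5 complete bars with 2 sixteenth notes remaining.

2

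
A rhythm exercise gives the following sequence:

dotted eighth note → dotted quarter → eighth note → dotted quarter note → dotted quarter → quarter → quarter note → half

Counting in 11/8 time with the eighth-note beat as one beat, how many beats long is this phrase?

One eighth-note beat = 2 sixteenth notes.
In sixteenth notes: dotted eighth note = 3; dotted quarter = 6; eighth note = 2; dotted quarter note = 6; dotted quarter = 6; quarter = 4; quarter note = 4; half = 8.
Total: 3 + 6 + 2 + 6 + 6 + 4 + 4 + 8 = 39.
39 ÷ 2 = 19.5 beats.

19.5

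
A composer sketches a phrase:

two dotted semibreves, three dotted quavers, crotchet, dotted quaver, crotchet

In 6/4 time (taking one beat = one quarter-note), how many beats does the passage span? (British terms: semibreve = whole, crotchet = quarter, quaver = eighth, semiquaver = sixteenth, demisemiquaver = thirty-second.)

17

One quarter-note beat = 4 sixteenth notes.
In sixteenth notes: dotted semibreve = 24; dotted semibreve = 24; dotted quaver = 3; dotted quaver = 3; dotted quaver = 3; crotchet = 4; dotted quaver = 3; crotchet = 4.
Altogether 24 + 24 + 3 + 3 + 3 + 4 + 3 + 4 = 68.
68 ÷ 4 = 17 beats.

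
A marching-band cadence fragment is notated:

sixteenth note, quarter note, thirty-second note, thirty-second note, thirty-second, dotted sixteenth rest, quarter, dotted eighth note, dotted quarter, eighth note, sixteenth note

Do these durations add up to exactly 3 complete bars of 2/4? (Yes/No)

One bar of 2/4 = 16 thirty-second notes, so 3 bars = 48.
Working in thirty-second notes: sixteenth note = 2; quarter note = 8; thirty-second note = 1; thirty-second note = 1; thirty-second = 1; dotted sixteenth rest = 3; quarter = 8; dotted eighth note = 6; dotted quarter = 12; eighth note = 4; sixteenth note = 2.
Total: 2 + 8 + 1 + 1 + 1 + 3 + 8 + 6 + 12 + 4 + 2 = 48.
48 equals 48, so the answer is Yes.

Yes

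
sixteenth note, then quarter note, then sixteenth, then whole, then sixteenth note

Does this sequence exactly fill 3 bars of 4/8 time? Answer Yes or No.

One bar of 4/8 = 8 sixteenth notes, so 3 bars = 24.
Express everything in sixteenth notes: sixteenth note = 1; quarter note = 4; sixteenth = 1; whole = 16; sixteenth note = 1.
Adding: 1 + 4 + 1 + 16 + 1 = 23.
23 falls short of 24, so the answer is No.

No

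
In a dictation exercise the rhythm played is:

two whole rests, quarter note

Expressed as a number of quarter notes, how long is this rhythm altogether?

Working in quarter notes: whole rest = 4; whole rest = 4; quarter note = 1.
Adding: 4 + 4 + 1 = 9 quarter notes.

9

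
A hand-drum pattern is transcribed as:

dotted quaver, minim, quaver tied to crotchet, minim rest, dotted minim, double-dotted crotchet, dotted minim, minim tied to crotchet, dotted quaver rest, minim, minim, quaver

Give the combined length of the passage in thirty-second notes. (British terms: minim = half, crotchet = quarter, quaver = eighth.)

Each duration in thirty-second notes: dotted quaver = 6; minim = 16; quaver tied to crotchet (quaver + crotchet) = 12; minim rest = 16; dotted minim = 24; double-dotted crotchet = 14; dotted minim = 24; minim tied to crotchet (minim + crotchet) = 24; dotted quaver rest = 6; minim = 16; minim = 16; quaver = 4.
Altogether 6 + 16 + 12 + 16 + 24 + 14 + 24 + 24 + 6 + 16 + 16 + 4 = 178 thirty-second notes.

178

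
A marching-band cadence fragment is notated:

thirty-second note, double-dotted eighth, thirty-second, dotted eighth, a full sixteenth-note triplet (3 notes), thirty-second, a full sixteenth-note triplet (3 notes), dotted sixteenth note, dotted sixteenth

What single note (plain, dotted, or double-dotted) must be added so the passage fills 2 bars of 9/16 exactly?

2 bars of 9/16 = 36 thirty-second notes.
In thirty-second notes: thirty-second note = 1; double-dotted eighth = 7; thirty-second = 1; dotted eighth = 6; a full sixteenth-note triplet (3 notes) (three triplet sixteenths span one eighth) = 4; thirty-second = 1; a full sixteenth-note triplet (3 notes) (three triplet sixteenths span one eighth) = 4; dotted sixteenth note = 3; dotted sixteenth = 3.
Altogether 1 + 7 + 1 + 6 + 4 + 1 + 4 + 3 + 3 = 30.
Remaining: 36 − 30 = 6 thirty-second notes, which is a dotted eighth note.

dotted eighth note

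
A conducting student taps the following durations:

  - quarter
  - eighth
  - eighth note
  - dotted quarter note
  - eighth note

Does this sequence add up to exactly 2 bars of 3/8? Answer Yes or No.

No

One bar of 3/8 = 3 eighth notes, so 2 bars = 6.
Each duration in eighth notes: quarter = 2; eighth = 1; eighth note = 1; dotted quarter note = 3; eighth note = 1.
Adding: 2 + 1 + 1 + 3 + 1 = 8.
8 exceeds 6, so the answer is No.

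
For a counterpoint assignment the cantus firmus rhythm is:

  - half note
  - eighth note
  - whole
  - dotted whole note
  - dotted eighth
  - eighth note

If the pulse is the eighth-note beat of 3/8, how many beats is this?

One eighth-note beat = 2 sixteenth notes.
In sixteenth notes: half note = 8; eighth note = 2; whole = 16; dotted whole note = 24; dotted eighth = 3; eighth note = 2.
Altogether 8 + 2 + 16 + 24 + 3 + 2 = 55.
55 ÷ 2 = 27.5 beats.

27.5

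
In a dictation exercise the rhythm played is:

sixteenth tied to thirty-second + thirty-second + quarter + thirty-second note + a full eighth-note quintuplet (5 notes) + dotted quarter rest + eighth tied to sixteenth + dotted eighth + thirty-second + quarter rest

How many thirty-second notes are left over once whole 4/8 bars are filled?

One bar of 4/8 = 16 thirty-second notes.
Convert each value to thirty-second notes: sixteenth tied to thirty-second (sixteenth + thirty-second) = 3; thirty-second = 1; quarter = 8; thirty-second note = 1; a full eighth-note quintuplet (5 notes) (five quintuplet eighths span one half) = 16; dotted quarter rest = 12; eighth tied to sixteenth (eighth + sixteenth) = 6; dotted eighth = 6; thirty-second = 1; quarter rest = 8.
Adding: 3 + 1 + 8 + 1 + 16 + 12 + 6 + 6 + 1 + 8 = 62.
62 ÷ 16 = 3 complete bars with 14 thirty-second notes remaining.

14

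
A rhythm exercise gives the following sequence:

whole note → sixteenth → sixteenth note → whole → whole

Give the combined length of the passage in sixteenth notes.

In sixteenth notes: whole note = 16; sixteenth = 1; sixteenth note = 1; whole = 16; whole = 16.
Total: 16 + 1 + 1 + 16 + 16 = 50 sixteenth notes.

50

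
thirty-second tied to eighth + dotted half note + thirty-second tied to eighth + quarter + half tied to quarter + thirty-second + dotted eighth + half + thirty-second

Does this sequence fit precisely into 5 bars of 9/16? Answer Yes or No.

Yes

One bar of 9/16 = 18 thirty-second notes, so 5 bars = 90.
Convert each value to thirty-second notes: thirty-second tied to eighth (thirty-second + eighth) = 5; dotted half note = 24; thirty-second tied to eighth (thirty-second + eighth) = 5; quarter = 8; half tied to quarter (half + quarter) = 24; thirty-second = 1; dotted eighth = 6; half = 16; thirty-second = 1.
Altogether 5 + 24 + 5 + 8 + 24 + 1 + 6 + 16 + 1 = 90.
90 equals 90, so the answer is Yes.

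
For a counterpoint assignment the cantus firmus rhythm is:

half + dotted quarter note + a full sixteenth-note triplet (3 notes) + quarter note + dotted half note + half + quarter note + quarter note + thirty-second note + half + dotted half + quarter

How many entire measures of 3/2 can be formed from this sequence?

One bar of 3/2 = 48 thirty-second notes.
Each duration in thirty-second notes: half = 16; dotted quarter note = 12; a full sixteenth-note triplet (3 notes) (three triplet sixteenths span one eighth) = 4; quarter note = 8; dotted half note = 24; half = 16; quarter note = 8; quarter note = 8; thirty-second note = 1; half = 16; dotted half = 24; quarter = 8.
Sum: 16 + 12 + 4 + 8 + 24 + 16 + 8 + 8 + 1 + 16 + 24 + 8 = 145.
145 ÷ 48 = 3 complete bars with 1 left over.

3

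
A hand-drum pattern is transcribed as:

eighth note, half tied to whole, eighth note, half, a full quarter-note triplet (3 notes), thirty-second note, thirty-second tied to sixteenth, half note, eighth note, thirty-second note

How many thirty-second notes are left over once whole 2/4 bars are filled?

One bar of 2/4 = 16 thirty-second notes.
Working in thirty-second notes: eighth note = 4; half tied to whole (half + whole) = 48; eighth note = 4; half = 16; a full quarter-note triplet (3 notes) (three triplet quarters span one half) = 16; thirty-second note = 1; thirty-second tied to sixteenth (thirty-second + sixteenth) = 3; half note = 16; eighth note = 4; thirty-second note = 1.
Altogether 4 + 48 + 4 + 16 + 16 + 1 + 3 + 16 + 4 + 1 = 113.
113 ÷ 16 = 7 complete bars with 1 thirty-second note remaining.

1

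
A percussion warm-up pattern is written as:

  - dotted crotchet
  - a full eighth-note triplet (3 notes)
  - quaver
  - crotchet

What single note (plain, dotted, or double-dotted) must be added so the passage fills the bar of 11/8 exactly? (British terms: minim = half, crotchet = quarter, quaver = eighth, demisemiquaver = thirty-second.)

dotted quarter note

The bar of 11/8 = 11 eighth notes.
Each duration in eighth notes: dotted crotchet = 3; a full eighth-note triplet (3 notes) (three triplet eighths span one quarter) = 2; quaver = 1; crotchet = 2.
Adding: 3 + 2 + 1 + 2 = 8.
Remaining: 11 − 8 = 3 eighth notes, which is a dotted quarter note.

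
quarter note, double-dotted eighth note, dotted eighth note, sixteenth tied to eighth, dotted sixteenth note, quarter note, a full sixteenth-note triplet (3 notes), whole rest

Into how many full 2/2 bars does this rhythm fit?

One bar of 2/2 = 32 thirty-second notes.
Each duration in thirty-second notes: quarter note = 8; double-dotted eighth note = 7; dotted eighth note = 6; sixteenth tied to eighth (sixteenth + eighth) = 6; dotted sixteenth note = 3; quarter note = 8; a full sixteenth-note triplet (3 notes) (three triplet sixteenths span one eighth) = 4; whole rest = 32.
Altogether 8 + 7 + 6 + 6 + 3 + 8 + 4 + 32 = 74.
74 ÷ 32 = 2 complete bars with 10 left over.

2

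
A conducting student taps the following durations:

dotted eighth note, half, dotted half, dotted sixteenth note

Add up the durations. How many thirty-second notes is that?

Working in thirty-second notes: dotted eighth note = 6; half = 16; dotted half = 24; dotted sixteenth note = 3.
Adding: 6 + 16 + 24 + 3 = 49 thirty-second notes.

49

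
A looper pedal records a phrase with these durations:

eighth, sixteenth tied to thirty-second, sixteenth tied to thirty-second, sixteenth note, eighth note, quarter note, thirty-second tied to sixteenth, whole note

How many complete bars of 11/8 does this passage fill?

1

One bar of 11/8 = 44 thirty-second notes.
Working in thirty-second notes: eighth = 4; sixteenth tied to thirty-second (sixteenth + thirty-second) = 3; sixteenth tied to thirty-second (sixteenth + thirty-second) = 3; sixteenth note = 2; eighth note = 4; quarter note = 8; thirty-second tied to sixteenth (thirty-second + sixteenth) = 3; whole note = 32.
Total: 4 + 3 + 3 + 2 + 4 + 8 + 3 + 32 = 59.
59 ÷ 44 = 1 complete bar with 15 left over.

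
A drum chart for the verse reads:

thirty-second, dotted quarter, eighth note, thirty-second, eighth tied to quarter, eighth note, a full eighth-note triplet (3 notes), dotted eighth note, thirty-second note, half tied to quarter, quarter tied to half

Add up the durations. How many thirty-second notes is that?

97

Working in thirty-second notes: thirty-second = 1; dotted quarter = 12; eighth note = 4; thirty-second = 1; eighth tied to quarter (eighth + quarter) = 12; eighth note = 4; a full eighth-note triplet (3 notes) (three triplet eighths span one quarter) = 8; dotted eighth note = 6; thirty-second note = 1; half tied to quarter (half + quarter) = 24; quarter tied to half (quarter + half) = 24.
Total: 1 + 12 + 4 + 1 + 12 + 4 + 8 + 6 + 1 + 24 + 24 = 97 thirty-second notes.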